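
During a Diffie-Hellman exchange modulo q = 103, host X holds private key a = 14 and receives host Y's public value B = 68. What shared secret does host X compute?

Shared key K = 68^14 mod 103.
68^1 ≡ 68 (mod 103)
68^2 = (68^1)^2 ≡ 68^2 = 4624 ≡ 92 (mod 103)
68^4 = (68^2)^2 ≡ 92^2 = 8464 ≡ 18 (mod 103)
68^8 = (68^4)^2 ≡ 18^2 = 324 ≡ 15 (mod 103)
68^14 = 68^8 · 68^4 · 68^2 ≡ 15 · 18 · 92 ≡ 17 (mod 103).

17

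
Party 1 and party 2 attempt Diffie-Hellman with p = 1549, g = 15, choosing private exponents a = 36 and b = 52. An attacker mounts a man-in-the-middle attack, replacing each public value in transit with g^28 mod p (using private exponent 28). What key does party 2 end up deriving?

92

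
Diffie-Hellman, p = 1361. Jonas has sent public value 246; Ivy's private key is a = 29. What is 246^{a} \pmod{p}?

Shared key K = 246^29 mod 1361.
246^1 ≡ 246 (mod 1361)
246^2 = (246^1)^2 ≡ 246^2 = 60516 ≡ 632 (mod 1361)
246^4 = (246^2)^2 ≡ 632^2 = 399424 ≡ 651 (mod 1361)
246^8 = (246^4)^2 ≡ 651^2 = 423801 ≡ 530 (mod 1361)
246^16 = (246^8)^2 ≡ 530^2 = 280900 ≡ 534 (mod 1361)
246^29 = 246^16 · 246^8 · 246^4 · 246^1 ≡ 534 · 530 · 651 · 246 ≡ 794 (mod 1361).

794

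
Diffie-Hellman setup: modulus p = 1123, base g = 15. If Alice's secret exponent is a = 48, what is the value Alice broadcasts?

936

Public value = 15^48 mod 1123.
15^1 ≡ 15 (mod 1123)
15^2 = (15^1)^2 ≡ 15^2 = 225 ≡ 225 (mod 1123)
15^4 = (15^2)^2 ≡ 225^2 = 50625 ≡ 90 (mod 1123)
15^8 = (15^4)^2 ≡ 90^2 = 8100 ≡ 239 (mod 1123)
15^16 = (15^8)^2 ≡ 239^2 = 57121 ≡ 971 (mod 1123)
15^32 = (15^16)^2 ≡ 971^2 = 942841 ≡ 644 (mod 1123)
15^48 = 15^32 · 15^16 ≡ 644 · 971 ≡ 936 (mod 1123).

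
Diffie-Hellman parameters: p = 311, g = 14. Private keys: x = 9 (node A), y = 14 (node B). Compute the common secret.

Node B sends B = g^y mod p = 14^14 mod 311.
14^1 ≡ 14 (mod 311)
14^2 = (14^1)^2 ≡ 14^2 = 196 ≡ 196 (mod 311)
14^4 = (14^2)^2 ≡ 196^2 = 38416 ≡ 163 (mod 311)
14^8 = (14^4)^2 ≡ 163^2 = 26569 ≡ 134 (mod 311)
14^14 = 14^8 · 14^4 · 14^2 ≡ 134 · 163 · 196 ≡ 117 (mod 311).
So B = 117. Node A then computes K = B^x mod p = 117^9 mod 311.
117^1 ≡ 117 (mod 311)
117^2 = (117^1)^2 ≡ 117^2 = 13689 ≡ 5 (mod 311)
117^4 = (117^2)^2 ≡ 5^2 = 25 ≡ 25 (mod 311)
117^8 = (117^4)^2 ≡ 25^2 = 625 ≡ 3 (mod 311)
117^9 = 117^8 · 117^1 ≡ 3 · 117 ≡ 40 (mod 311).

40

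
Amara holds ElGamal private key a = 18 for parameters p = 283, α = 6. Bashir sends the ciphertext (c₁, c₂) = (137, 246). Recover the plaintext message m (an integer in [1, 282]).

195

Shared mask s = c₁^a mod p = 137^18 mod 283.
137^1 ≡ 137 (mod 283)
137^2 = (137^1)^2 ≡ 137^2 = 18769 ≡ 91 (mod 283)
137^4 = (137^2)^2 ≡ 91^2 = 8281 ≡ 74 (mod 283)
137^8 = (137^4)^2 ≡ 74^2 = 5476 ≡ 99 (mod 283)
137^16 = (137^8)^2 ≡ 99^2 = 9801 ≡ 179 (mod 283)
137^18 = 137^16 · 137^2 ≡ 179 · 91 ≡ 158 (mod 283).
So s = 158; s⁻¹ ≡ 163 (mod 283).
m = c₂ · s⁻¹ mod 283 = 246 · 163 mod 283 = 195.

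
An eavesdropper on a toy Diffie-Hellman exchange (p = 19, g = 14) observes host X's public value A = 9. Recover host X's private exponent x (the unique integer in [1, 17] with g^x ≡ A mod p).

Try successive powers of 14 modulo 19:
14^1 ≡ 14
14^2 ≡ 6
14^3 ≡ 8
14^4 ≡ 17
14^5 ≡ 10
14^6 ≡ 7
14^7 ≡ 3
14^8 ≡ 4
14^9 ≡ 18
14^10 ≡ 5
14^11 ≡ 13
14^12 ≡ 11
14^13 ≡ 2
14^14 ≡ 9
Found: x = 14.

14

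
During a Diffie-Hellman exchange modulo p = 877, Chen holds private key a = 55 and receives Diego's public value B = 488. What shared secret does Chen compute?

419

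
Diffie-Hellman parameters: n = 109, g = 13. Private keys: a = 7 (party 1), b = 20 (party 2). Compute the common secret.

21

Party 1 sends A = g^a mod n = 13^7 mod 109.
13^1 ≡ 13 (mod 109)
13^2 = (13^1)^2 ≡ 13^2 = 169 ≡ 60 (mod 109)
13^4 = (13^2)^2 ≡ 60^2 = 3600 ≡ 3 (mod 109)
13^7 = 13^4 · 13^2 · 13^1 ≡ 3 · 60 · 13 ≡ 51 (mod 109).
So A = 51. Party 2 then computes K = A^b mod n = 51^20 mod 109.
51^1 ≡ 51 (mod 109)
51^2 = (51^1)^2 ≡ 51^2 = 2601 ≡ 94 (mod 109)
51^4 = (51^2)^2 ≡ 94^2 = 8836 ≡ 7 (mod 109)
51^8 = (51^4)^2 ≡ 7^2 = 49 ≡ 49 (mod 109)
51^16 = (51^8)^2 ≡ 49^2 = 2401 ≡ 3 (mod 109)
51^20 = 51^16 · 51^4 ≡ 3 · 7 ≡ 21 (mod 109).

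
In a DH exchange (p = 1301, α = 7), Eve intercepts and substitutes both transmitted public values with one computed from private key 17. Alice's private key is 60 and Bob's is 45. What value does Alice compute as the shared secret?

1190

Alice receives Eve's public value M = 7^17 mod 1301 instead of the honest one.
7^1 ≡ 7 (mod 1301)
7^2 = (7^1)^2 ≡ 7^2 = 49 ≡ 49 (mod 1301)
7^4 = (7^2)^2 ≡ 49^2 = 2401 ≡ 1100 (mod 1301)
7^8 = (7^4)^2 ≡ 1100^2 = 1210000 ≡ 70 (mod 1301)
7^16 = (7^8)^2 ≡ 70^2 = 4900 ≡ 997 (mod 1301)
7^17 = 7^16 · 7^1 ≡ 997 · 7 ≡ 474 (mod 1301).
So M = 474. Alice computes K = M^60 mod 1301.
474^1 ≡ 474 (mod 1301)
474^2 = (474^1)^2 ≡ 474^2 = 224676 ≡ 904 (mod 1301)
474^4 = (474^2)^2 ≡ 904^2 = 817216 ≡ 188 (mod 1301)
474^8 = (474^4)^2 ≡ 188^2 = 35344 ≡ 217 (mod 1301)
474^16 = (474^8)^2 ≡ 217^2 = 47089 ≡ 253 (mod 1301)
474^32 = (474^16)^2 ≡ 253^2 = 64009 ≡ 260 (mod 1301)
474^60 = 474^32 · 474^16 · 474^8 · 474^4 ≡ 260 · 253 · 217 · 188 ≡ 1190 (mod 1301).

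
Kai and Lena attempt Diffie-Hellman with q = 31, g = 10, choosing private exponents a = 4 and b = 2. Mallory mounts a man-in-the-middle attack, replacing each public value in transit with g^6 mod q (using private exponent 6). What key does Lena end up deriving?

4

Lena receives Mallory's public value M = 10^6 mod 31 instead of the honest one.
10^1 ≡ 10 (mod 31)
10^2 = (10^1)^2 ≡ 10^2 = 100 ≡ 7 (mod 31)
10^4 = (10^2)^2 ≡ 7^2 = 49 ≡ 18 (mod 31)
10^6 = 10^4 · 10^2 ≡ 18 · 7 ≡ 2 (mod 31).
So M = 2. Lena computes K = M^2 mod 31.
2^1 ≡ 2 (mod 31)
2^2 = (2^1)^2 ≡ 2^2 = 4 ≡ 4 (mod 31)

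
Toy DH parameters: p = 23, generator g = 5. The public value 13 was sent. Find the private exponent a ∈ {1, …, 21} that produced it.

Try successive powers of 5 modulo 23:
5^1 ≡ 5
5^2 ≡ 2
5^3 ≡ 10
5^4 ≡ 4
5^5 ≡ 20
5^6 ≡ 8
5^7 ≡ 17
5^8 ≡ 16
5^9 ≡ 11
5^10 ≡ 9
5^11 ≡ 22
5^12 ≡ 18
5^13 ≡ 21
5^14 ≡ 13
Found: a = 14.

14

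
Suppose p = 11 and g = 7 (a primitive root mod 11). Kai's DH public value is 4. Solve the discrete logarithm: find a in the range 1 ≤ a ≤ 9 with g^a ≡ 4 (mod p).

6

Try successive powers of 7 modulo 11:
7^1 ≡ 7
7^2 ≡ 5
7^3 ≡ 2
7^4 ≡ 3
7^5 ≡ 10
7^6 ≡ 4
Found: a = 6.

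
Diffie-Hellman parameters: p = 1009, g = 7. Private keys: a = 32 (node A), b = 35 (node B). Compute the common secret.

Node A sends A = g^a mod p = 7^32 mod 1009.
7^1 ≡ 7 (mod 1009)
7^2 = (7^1)^2 ≡ 7^2 = 49 ≡ 49 (mod 1009)
7^4 = (7^2)^2 ≡ 49^2 = 2401 ≡ 383 (mod 1009)
7^8 = (7^4)^2 ≡ 383^2 = 146689 ≡ 384 (mod 1009)
7^16 = (7^8)^2 ≡ 384^2 = 147456 ≡ 142 (mod 1009)
7^32 = (7^16)^2 ≡ 142^2 = 20164 ≡ 993 (mod 1009)
So A = 993. Node B then computes K = A^b mod p = 993^35 mod 1009.
993^1 ≡ 993 (mod 1009)
993^2 = (993^1)^2 ≡ 993^2 = 986049 ≡ 256 (mod 1009)
993^4 = (993^2)^2 ≡ 256^2 = 65536 ≡ 960 (mod 1009)
993^8 = (993^4)^2 ≡ 960^2 = 921600 ≡ 383 (mod 1009)
993^16 = (993^8)^2 ≡ 383^2 = 146689 ≡ 384 (mod 1009)
993^32 = (993^16)^2 ≡ 384^2 = 147456 ≡ 142 (mod 1009)
993^35 = 993^32 · 993^2 · 993^1 ≡ 142 · 256 · 993 ≡ 561 (mod 1009).

561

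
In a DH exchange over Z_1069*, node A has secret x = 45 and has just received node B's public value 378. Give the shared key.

260

Shared key K = 378^45 mod 1069.
378^1 ≡ 378 (mod 1069)
378^2 = (378^1)^2 ≡ 378^2 = 142884 ≡ 707 (mod 1069)
378^4 = (378^2)^2 ≡ 707^2 = 499849 ≡ 626 (mod 1069)
378^8 = (378^4)^2 ≡ 626^2 = 391876 ≡ 622 (mod 1069)
378^16 = (378^8)^2 ≡ 622^2 = 386884 ≡ 975 (mod 1069)
378^32 = (378^16)^2 ≡ 975^2 = 950625 ≡ 284 (mod 1069)
378^45 = 378^32 · 378^8 · 378^4 · 378^1 ≡ 284 · 622 · 626 · 378 ≡ 260 (mod 1069).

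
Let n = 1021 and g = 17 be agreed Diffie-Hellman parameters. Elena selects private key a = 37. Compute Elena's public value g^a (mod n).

Public value = 17^37 (mod 1021).
17^1 ≡ 17 (mod 1021)
17^2 = (17^1)^2 ≡ 17^2 = 289 ≡ 289 (mod 1021)
17^4 = (17^2)^2 ≡ 289^2 = 83521 ≡ 820 (mod 1021)
17^8 = (17^4)^2 ≡ 820^2 = 672400 ≡ 582 (mod 1021)
17^16 = (17^8)^2 ≡ 582^2 = 338724 ≡ 773 (mod 1021)
17^32 = (17^16)^2 ≡ 773^2 = 597529 ≡ 244 (mod 1021)
17^37 = 17^32 · 17^4 · 17^1 ≡ 244 · 820 · 17 ≡ 409 (mod 1021).

409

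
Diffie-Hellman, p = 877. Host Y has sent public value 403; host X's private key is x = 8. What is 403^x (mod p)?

489

Shared key K = 403^8 mod 877.
403^1 ≡ 403 (mod 877)
403^2 = (403^1)^2 ≡ 403^2 = 162409 ≡ 164 (mod 877)
403^4 = (403^2)^2 ≡ 164^2 = 26896 ≡ 586 (mod 877)
403^8 = (403^4)^2 ≡ 586^2 = 343396 ≡ 489 (mod 877)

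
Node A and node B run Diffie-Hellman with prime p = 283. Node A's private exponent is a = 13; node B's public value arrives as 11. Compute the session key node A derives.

9

Shared key K = 11^13 mod 283.
11^1 ≡ 11 (mod 283)
11^2 = (11^1)^2 ≡ 11^2 = 121 ≡ 121 (mod 283)
11^4 = (11^2)^2 ≡ 121^2 = 14641 ≡ 208 (mod 283)
11^8 = (11^4)^2 ≡ 208^2 = 43264 ≡ 248 (mod 283)
11^13 = 11^8 · 11^4 · 11^1 ≡ 248 · 208 · 11 ≡ 9 (mod 283).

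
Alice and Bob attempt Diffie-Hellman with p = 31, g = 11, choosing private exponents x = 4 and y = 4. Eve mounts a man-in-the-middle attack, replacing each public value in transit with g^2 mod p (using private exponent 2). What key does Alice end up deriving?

Alice receives Eve's public value M = 11^2 mod 31 instead of the honest one.
11^1 ≡ 11 (mod 31)
11^2 = (11^1)^2 ≡ 11^2 = 121 ≡ 28 (mod 31)
So M = 28. Alice computes K = M^4 mod 31.
28^1 ≡ 28 (mod 31)
28^2 = (28^1)^2 ≡ 28^2 = 784 ≡ 9 (mod 31)
28^4 = (28^2)^2 ≡ 9^2 = 81 ≡ 19 (mod 31)

19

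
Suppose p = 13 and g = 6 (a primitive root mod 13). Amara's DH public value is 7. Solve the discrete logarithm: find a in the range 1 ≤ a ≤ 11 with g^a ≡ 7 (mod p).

Try successive powers of 6 modulo 13:
6^1 ≡ 6
6^2 ≡ 10
6^3 ≡ 8
6^4 ≡ 9
6^5 ≡ 2
6^6 ≡ 12
6^7 ≡ 7
Found: a = 7.

7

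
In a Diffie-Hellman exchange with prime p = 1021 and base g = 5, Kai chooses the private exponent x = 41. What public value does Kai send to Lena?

400

Public value = 5^41 mod 1021.
5^1 ≡ 5 (mod 1021)
5^2 = (5^1)^2 ≡ 5^2 = 25 ≡ 25 (mod 1021)
5^4 = (5^2)^2 ≡ 25^2 = 625 ≡ 625 (mod 1021)
5^8 = (5^4)^2 ≡ 625^2 = 390625 ≡ 603 (mod 1021)
5^16 = (5^8)^2 ≡ 603^2 = 363609 ≡ 133 (mod 1021)
5^32 = (5^16)^2 ≡ 133^2 = 17689 ≡ 332 (mod 1021)
5^41 = 5^32 · 5^8 · 5^1 ≡ 332 · 603 · 5 ≡ 400 (mod 1021).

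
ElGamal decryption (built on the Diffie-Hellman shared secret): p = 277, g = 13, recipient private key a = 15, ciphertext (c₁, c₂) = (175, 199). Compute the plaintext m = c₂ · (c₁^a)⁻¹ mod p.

6

Shared mask s = c₁^a mod p = 175^15 mod 277.
175^1 ≡ 175 (mod 277)
175^2 = (175^1)^2 ≡ 175^2 = 30625 ≡ 155 (mod 277)
175^4 = (175^2)^2 ≡ 155^2 = 24025 ≡ 203 (mod 277)
175^8 = (175^4)^2 ≡ 203^2 = 41209 ≡ 213 (mod 277)
175^15 = 175^8 · 175^4 · 175^2 · 175^1 ≡ 213 · 203 · 155 · 175 ≡ 264 (mod 277).
So s = 264; s⁻¹ ≡ 213 (mod 277).
m = c₂ · s⁻¹ mod 277 = 199 · 213 mod 277 = 6.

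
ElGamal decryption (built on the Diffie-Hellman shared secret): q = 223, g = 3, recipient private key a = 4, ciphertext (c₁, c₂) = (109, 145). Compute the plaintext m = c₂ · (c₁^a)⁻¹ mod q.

150

Shared mask s = c₁^a mod q = 109^4 mod 223.
109^1 ≡ 109 (mod 223)
109^2 = (109^1)^2 ≡ 109^2 = 11881 ≡ 62 (mod 223)
109^4 = (109^2)^2 ≡ 62^2 = 3844 ≡ 53 (mod 223)
So s = 53; s⁻¹ ≡ 101 (mod 223).
m = c₂ · s⁻¹ mod 223 = 145 · 101 mod 223 = 150.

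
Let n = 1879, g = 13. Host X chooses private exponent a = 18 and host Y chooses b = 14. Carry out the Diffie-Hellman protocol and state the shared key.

1144

Host Y sends B = g^b mod n = 13^14 mod 1879.
13^1 ≡ 13 (mod 1879)
13^2 = (13^1)^2 ≡ 13^2 = 169 ≡ 169 (mod 1879)
13^4 = (13^2)^2 ≡ 169^2 = 28561 ≡ 376 (mod 1879)
13^8 = (13^4)^2 ≡ 376^2 = 141376 ≡ 451 (mod 1879)
13^14 = 13^8 · 13^4 · 13^2 ≡ 451 · 376 · 169 ≡ 1715 (mod 1879).
So B = 1715. Host X then computes K = B^a mod n = 1715^18 mod 1879.
1715^1 ≡ 1715 (mod 1879)
1715^2 = (1715^1)^2 ≡ 1715^2 = 2941225 ≡ 590 (mod 1879)
1715^4 = (1715^2)^2 ≡ 590^2 = 348100 ≡ 485 (mod 1879)
1715^8 = (1715^4)^2 ≡ 485^2 = 235225 ≡ 350 (mod 1879)
1715^16 = (1715^8)^2 ≡ 350^2 = 122500 ≡ 365 (mod 1879)
1715^18 = 1715^16 · 1715^2 ≡ 365 · 590 ≡ 1144 (mod 1879).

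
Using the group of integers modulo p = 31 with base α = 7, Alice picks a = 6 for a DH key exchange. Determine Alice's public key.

4

Public value = 7^{6} \pmod{31}.
7^1 ≡ 7 (mod 31)
7^2 = (7^1)^2 ≡ 7^2 = 49 ≡ 18 (mod 31)
7^4 = (7^2)^2 ≡ 18^2 = 324 ≡ 14 (mod 31)
7^6 = 7^4 · 7^2 ≡ 14 · 18 ≡ 4 (mod 31).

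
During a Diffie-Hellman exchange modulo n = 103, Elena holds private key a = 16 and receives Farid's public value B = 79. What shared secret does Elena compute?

30

Shared key K = 79^16 mod 103.
79^1 ≡ 79 (mod 103)
79^2 = (79^1)^2 ≡ 79^2 = 6241 ≡ 61 (mod 103)
79^4 = (79^2)^2 ≡ 61^2 = 3721 ≡ 13 (mod 103)
79^8 = (79^4)^2 ≡ 13^2 = 169 ≡ 66 (mod 103)
79^16 = (79^8)^2 ≡ 66^2 = 4356 ≡ 30 (mod 103)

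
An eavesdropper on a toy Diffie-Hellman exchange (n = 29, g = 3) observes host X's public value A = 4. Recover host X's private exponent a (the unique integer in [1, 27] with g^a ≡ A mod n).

Try successive powers of 3 modulo 29:
3^1 ≡ 3
3^2 ≡ 9
3^3 ≡ 27
3^4 ≡ 23
3^5 ≡ 11
3^6 ≡ 4
Found: a = 6.

6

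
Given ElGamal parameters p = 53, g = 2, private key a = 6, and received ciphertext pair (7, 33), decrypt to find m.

50

Shared mask s = c₁^a mod p = 7^6 mod 53.
7^1 ≡ 7 (mod 53)
7^2 = (7^1)^2 ≡ 7^2 = 49 ≡ 49 (mod 53)
7^4 = (7^2)^2 ≡ 49^2 = 2401 ≡ 16 (mod 53)
7^6 = 7^4 · 7^2 ≡ 16 · 49 ≡ 42 (mod 53).
So s = 42; s⁻¹ ≡ 24 (mod 53).
m = c₂ · s⁻¹ mod 53 = 33 · 24 mod 53 = 50.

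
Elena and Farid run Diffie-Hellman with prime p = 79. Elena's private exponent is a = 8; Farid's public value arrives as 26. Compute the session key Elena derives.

20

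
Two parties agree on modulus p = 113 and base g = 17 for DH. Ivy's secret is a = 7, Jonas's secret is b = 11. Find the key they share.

48

Ivy sends A = g^a mod p = 17^7 mod 113.
17^1 ≡ 17 (mod 113)
17^2 = (17^1)^2 ≡ 17^2 = 289 ≡ 63 (mod 113)
17^4 = (17^2)^2 ≡ 63^2 = 3969 ≡ 14 (mod 113)
17^7 = 17^4 · 17^2 · 17^1 ≡ 14 · 63 · 17 ≡ 78 (mod 113).
So A = 78. Jonas then computes K = A^b mod p = 78^11 mod 113.
78^1 ≡ 78 (mod 113)
78^2 = (78^1)^2 ≡ 78^2 = 6084 ≡ 95 (mod 113)
78^4 = (78^2)^2 ≡ 95^2 = 9025 ≡ 98 (mod 113)
78^8 = (78^4)^2 ≡ 98^2 = 9604 ≡ 112 (mod 113)
78^11 = 78^8 · 78^2 · 78^1 ≡ 112 · 95 · 78 ≡ 48 (mod 113).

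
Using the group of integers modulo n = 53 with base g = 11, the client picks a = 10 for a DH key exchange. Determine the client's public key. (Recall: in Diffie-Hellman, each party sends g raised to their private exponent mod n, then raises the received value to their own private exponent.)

Public value = 11^10 (mod 53).
11^1 ≡ 11 (mod 53)
11^2 = (11^1)^2 ≡ 11^2 = 121 ≡ 15 (mod 53)
11^4 = (11^2)^2 ≡ 15^2 = 225 ≡ 13 (mod 53)
11^8 = (11^4)^2 ≡ 13^2 = 169 ≡ 10 (mod 53)
11^10 = 11^8 · 11^2 ≡ 10 · 15 ≡ 44 (mod 53).

44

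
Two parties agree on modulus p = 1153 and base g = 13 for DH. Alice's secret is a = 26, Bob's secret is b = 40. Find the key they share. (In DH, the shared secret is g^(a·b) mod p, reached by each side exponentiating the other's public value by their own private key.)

1100

Bob sends B = g^b mod p = 13^40 mod 1153.
13^1 ≡ 13 (mod 1153)
13^2 = (13^1)^2 ≡ 13^2 = 169 ≡ 169 (mod 1153)
13^4 = (13^2)^2 ≡ 169^2 = 28561 ≡ 889 (mod 1153)
13^8 = (13^4)^2 ≡ 889^2 = 790321 ≡ 516 (mod 1153)
13^16 = (13^8)^2 ≡ 516^2 = 266256 ≡ 1066 (mod 1153)
13^32 = (13^16)^2 ≡ 1066^2 = 1136356 ≡ 651 (mod 1153)
13^40 = 13^32 · 13^8 ≡ 651 · 516 ≡ 393 (mod 1153).
So B = 393. Alice then computes K = B^a mod p = 393^26 mod 1153.
393^1 ≡ 393 (mod 1153)
393^2 = (393^1)^2 ≡ 393^2 = 154449 ≡ 1100 (mod 1153)
393^4 = (393^2)^2 ≡ 1100^2 = 1210000 ≡ 503 (mod 1153)
393^8 = (393^4)^2 ≡ 503^2 = 253009 ≡ 502 (mod 1153)
393^16 = (393^8)^2 ≡ 502^2 = 252004 ≡ 650 (mod 1153)
393^26 = 393^16 · 393^8 · 393^2 ≡ 650 · 502 · 1100 ≡ 1100 (mod 1153).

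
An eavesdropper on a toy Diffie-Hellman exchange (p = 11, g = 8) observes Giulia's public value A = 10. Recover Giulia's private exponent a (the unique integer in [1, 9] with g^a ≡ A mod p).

Try successive powers of 8 modulo 11:
8^1 ≡ 8
8^2 ≡ 9
8^3 ≡ 6
8^4 ≡ 4
8^5 ≡ 10
Found: a = 5.

5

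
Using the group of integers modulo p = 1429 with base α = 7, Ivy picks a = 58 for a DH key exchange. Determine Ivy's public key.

Public value = 7^58 mod 1429.
7^1 ≡ 7 (mod 1429)
7^2 = (7^1)^2 ≡ 7^2 = 49 ≡ 49 (mod 1429)
7^4 = (7^2)^2 ≡ 49^2 = 2401 ≡ 972 (mod 1429)
7^8 = (7^4)^2 ≡ 972^2 = 944784 ≡ 215 (mod 1429)
7^16 = (7^8)^2 ≡ 215^2 = 46225 ≡ 497 (mod 1429)
7^32 = (7^16)^2 ≡ 497^2 = 247009 ≡ 1221 (mod 1429)
7^58 = 7^32 · 7^16 · 7^8 · 7^2 ≡ 1221 · 497 · 215 · 49 ≡ 462 (mod 1429).

462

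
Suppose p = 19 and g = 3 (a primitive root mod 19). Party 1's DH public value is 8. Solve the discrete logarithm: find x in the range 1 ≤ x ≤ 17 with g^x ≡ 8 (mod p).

Try successive powers of 3 modulo 19:
3^1 ≡ 3
3^2 ≡ 9
3^3 ≡ 8
Found: x = 3.

3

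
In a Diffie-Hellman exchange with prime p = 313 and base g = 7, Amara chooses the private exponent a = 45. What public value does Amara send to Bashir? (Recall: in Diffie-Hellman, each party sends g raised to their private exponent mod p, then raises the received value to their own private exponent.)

Public value = 7^45 mod 313.
7^1 ≡ 7 (mod 313)
7^2 = (7^1)^2 ≡ 7^2 = 49 ≡ 49 (mod 313)
7^4 = (7^2)^2 ≡ 49^2 = 2401 ≡ 210 (mod 313)
7^8 = (7^4)^2 ≡ 210^2 = 44100 ≡ 280 (mod 313)
7^16 = (7^8)^2 ≡ 280^2 = 78400 ≡ 150 (mod 313)
7^32 = (7^16)^2 ≡ 150^2 = 22500 ≡ 277 (mod 313)
7^45 = 7^32 · 7^8 · 7^4 · 7^1 ≡ 277 · 280 · 210 · 7 ≡ 133 (mod 313).

133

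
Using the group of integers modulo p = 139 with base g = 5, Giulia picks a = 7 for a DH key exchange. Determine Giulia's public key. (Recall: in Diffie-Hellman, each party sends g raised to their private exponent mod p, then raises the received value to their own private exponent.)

Public value = 5^7 mod 139.
5^1 ≡ 5 (mod 139)
5^2 = (5^1)^2 ≡ 5^2 = 25 ≡ 25 (mod 139)
5^4 = (5^2)^2 ≡ 25^2 = 625 ≡ 69 (mod 139)
5^7 = 5^4 · 5^2 · 5^1 ≡ 69 · 25 · 5 ≡ 7 (mod 139).

7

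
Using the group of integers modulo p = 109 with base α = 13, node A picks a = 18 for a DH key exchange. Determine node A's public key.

Public value = 13^18 (mod 109).
13^1 ≡ 13 (mod 109)
13^2 = (13^1)^2 ≡ 13^2 = 169 ≡ 60 (mod 109)
13^4 = (13^2)^2 ≡ 60^2 = 3600 ≡ 3 (mod 109)
13^8 = (13^4)^2 ≡ 3^2 = 9 ≡ 9 (mod 109)
13^16 = (13^8)^2 ≡ 9^2 = 81 ≡ 81 (mod 109)
13^18 = 13^16 · 13^2 ≡ 81 · 60 ≡ 64 (mod 109).

64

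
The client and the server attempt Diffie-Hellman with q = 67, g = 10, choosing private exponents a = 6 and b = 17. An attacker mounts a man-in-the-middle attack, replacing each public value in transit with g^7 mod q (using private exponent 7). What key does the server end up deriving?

60

The server receives an attacker's public value M = 10^7 mod 67 instead of the honest one.
10^1 ≡ 10 (mod 67)
10^2 = (10^1)^2 ≡ 10^2 = 100 ≡ 33 (mod 67)
10^4 = (10^2)^2 ≡ 33^2 = 1089 ≡ 17 (mod 67)
10^7 = 10^4 · 10^2 · 10^1 ≡ 17 · 33 · 10 ≡ 49 (mod 67).
So M = 49. The server computes K = M^17 mod 67.
49^1 ≡ 49 (mod 67)
49^2 = (49^1)^2 ≡ 49^2 = 2401 ≡ 56 (mod 67)
49^4 = (49^2)^2 ≡ 56^2 = 3136 ≡ 54 (mod 67)
49^8 = (49^4)^2 ≡ 54^2 = 2916 ≡ 35 (mod 67)
49^16 = (49^8)^2 ≡ 35^2 = 1225 ≡ 19 (mod 67)
49^17 = 49^16 · 49^1 ≡ 19 · 49 ≡ 60 (mod 67).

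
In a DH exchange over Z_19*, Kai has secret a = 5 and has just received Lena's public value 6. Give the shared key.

5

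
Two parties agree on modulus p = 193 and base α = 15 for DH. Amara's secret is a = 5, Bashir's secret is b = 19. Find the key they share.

90

Amara sends A = α^a mod p = 15^5 mod 193.
15^1 ≡ 15 (mod 193)
15^2 = (15^1)^2 ≡ 15^2 = 225 ≡ 32 (mod 193)
15^4 = (15^2)^2 ≡ 32^2 = 1024 ≡ 59 (mod 193)
15^5 = 15^4 · 15^1 ≡ 59 · 15 ≡ 113 (mod 193).
So A = 113. Bashir then computes K = A^b mod p = 113^19 mod 193.
113^1 ≡ 113 (mod 193)
113^2 = (113^1)^2 ≡ 113^2 = 12769 ≡ 31 (mod 193)
113^4 = (113^2)^2 ≡ 31^2 = 961 ≡ 189 (mod 193)
113^8 = (113^4)^2 ≡ 189^2 = 35721 ≡ 16 (mod 193)
113^16 = (113^8)^2 ≡ 16^2 = 256 ≡ 63 (mod 193)
113^19 = 113^16 · 113^2 · 113^1 ≡ 63 · 31 · 113 ≡ 90 (mod 193).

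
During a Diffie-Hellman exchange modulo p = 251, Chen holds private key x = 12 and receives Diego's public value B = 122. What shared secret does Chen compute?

124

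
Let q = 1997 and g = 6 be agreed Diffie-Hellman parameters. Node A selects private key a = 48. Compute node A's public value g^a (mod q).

1893

Public value = 6^48 (mod 1997).
6^1 ≡ 6 (mod 1997)
6^2 = (6^1)^2 ≡ 6^2 = 36 ≡ 36 (mod 1997)
6^4 = (6^2)^2 ≡ 36^2 = 1296 ≡ 1296 (mod 1997)
6^8 = (6^4)^2 ≡ 1296^2 = 1679616 ≡ 139 (mod 1997)
6^16 = (6^8)^2 ≡ 139^2 = 19321 ≡ 1348 (mod 1997)
6^32 = (6^16)^2 ≡ 1348^2 = 1817104 ≡ 1831 (mod 1997)
6^48 = 6^32 · 6^16 ≡ 1831 · 1348 ≡ 1893 (mod 1997).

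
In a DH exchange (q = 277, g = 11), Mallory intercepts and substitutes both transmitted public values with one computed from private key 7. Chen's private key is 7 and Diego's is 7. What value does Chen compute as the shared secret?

53

Chen receives Mallory's public value M = 11^7 mod 277 instead of the honest one.
11^1 ≡ 11 (mod 277)
11^2 = (11^1)^2 ≡ 11^2 = 121 ≡ 121 (mod 277)
11^4 = (11^2)^2 ≡ 121^2 = 14641 ≡ 237 (mod 277)
11^7 = 11^4 · 11^2 · 11^1 ≡ 237 · 121 · 11 ≡ 221 (mod 277).
So M = 221. Chen computes K = M^7 mod 277.
221^1 ≡ 221 (mod 277)
221^2 = (221^1)^2 ≡ 221^2 = 48841 ≡ 89 (mod 277)
221^4 = (221^2)^2 ≡ 89^2 = 7921 ≡ 165 (mod 277)
221^7 = 221^4 · 221^2 · 221^1 ≡ 165 · 89 · 221 ≡ 53 (mod 277).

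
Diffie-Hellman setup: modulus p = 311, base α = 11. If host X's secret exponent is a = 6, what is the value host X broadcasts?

Public value = 11^6 mod 311.
11^1 ≡ 11 (mod 311)
11^2 = (11^1)^2 ≡ 11^2 = 121 ≡ 121 (mod 311)
11^4 = (11^2)^2 ≡ 121^2 = 14641 ≡ 24 (mod 311)
11^6 = 11^4 · 11^2 ≡ 24 · 121 ≡ 105 (mod 311).

105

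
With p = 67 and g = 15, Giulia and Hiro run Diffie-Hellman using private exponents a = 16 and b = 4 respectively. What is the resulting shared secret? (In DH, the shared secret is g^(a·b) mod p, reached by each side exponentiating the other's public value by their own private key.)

Giulia sends A = g^a mod p = 15^16 mod 67.
15^1 ≡ 15 (mod 67)
15^2 = (15^1)^2 ≡ 15^2 = 225 ≡ 24 (mod 67)
15^4 = (15^2)^2 ≡ 24^2 = 576 ≡ 40 (mod 67)
15^8 = (15^4)^2 ≡ 40^2 = 1600 ≡ 59 (mod 67)
15^16 = (15^8)^2 ≡ 59^2 = 3481 ≡ 64 (mod 67)
So A = 64. Hiro then computes K = A^b mod p = 64^4 mod 67.
64^1 ≡ 64 (mod 67)
64^2 = (64^1)^2 ≡ 64^2 = 4096 ≡ 9 (mod 67)
64^4 = (64^2)^2 ≡ 9^2 = 81 ≡ 14 (mod 67)

14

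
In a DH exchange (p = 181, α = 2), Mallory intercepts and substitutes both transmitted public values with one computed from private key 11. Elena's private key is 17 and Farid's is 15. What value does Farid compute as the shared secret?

Farid receives Mallory's public value M = 2^11 mod 181 instead of the honest one.
2^1 ≡ 2 (mod 181)
2^2 = (2^1)^2 ≡ 2^2 = 4 ≡ 4 (mod 181)
2^4 = (2^2)^2 ≡ 4^2 = 16 ≡ 16 (mod 181)
2^8 = (2^4)^2 ≡ 16^2 = 256 ≡ 75 (mod 181)
2^11 = 2^8 · 2^2 · 2^1 ≡ 75 · 4 · 2 ≡ 57 (mod 181).
So M = 57. Farid computes K = M^15 mod 181.
57^1 ≡ 57 (mod 181)
57^2 = (57^1)^2 ≡ 57^2 = 3249 ≡ 172 (mod 181)
57^4 = (57^2)^2 ≡ 172^2 = 29584 ≡ 81 (mod 181)
57^8 = (57^4)^2 ≡ 81^2 = 6561 ≡ 45 (mod 181)
57^15 = 57^8 · 57^4 · 57^2 · 57^1 ≡ 45 · 81 · 172 · 57 ≡ 26 (mod 181).

26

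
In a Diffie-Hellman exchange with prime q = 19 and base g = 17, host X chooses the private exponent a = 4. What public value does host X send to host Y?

16

Public value = 17^4 mod 19.
17^1 ≡ 17 (mod 19)
17^2 = (17^1)^2 ≡ 17^2 = 289 ≡ 4 (mod 19)
17^4 = (17^2)^2 ≡ 4^2 = 16 ≡ 16 (mod 19)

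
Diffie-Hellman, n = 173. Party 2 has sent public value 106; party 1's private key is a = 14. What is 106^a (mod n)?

135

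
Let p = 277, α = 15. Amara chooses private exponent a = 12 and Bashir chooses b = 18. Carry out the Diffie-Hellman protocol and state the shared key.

19

Amara sends A = α^a mod p = 15^12 mod 277.
15^1 ≡ 15 (mod 277)
15^2 = (15^1)^2 ≡ 15^2 = 225 ≡ 225 (mod 277)
15^4 = (15^2)^2 ≡ 225^2 = 50625 ≡ 211 (mod 277)
15^8 = (15^4)^2 ≡ 211^2 = 44521 ≡ 201 (mod 277)
15^12 = 15^8 · 15^4 ≡ 201 · 211 ≡ 30 (mod 277).
So A = 30. Bashir then computes K = A^b mod p = 30^18 mod 277.
30^1 ≡ 30 (mod 277)
30^2 = (30^1)^2 ≡ 30^2 = 900 ≡ 69 (mod 277)
30^4 = (30^2)^2 ≡ 69^2 = 4761 ≡ 52 (mod 277)
30^8 = (30^4)^2 ≡ 52^2 = 2704 ≡ 211 (mod 277)
30^16 = (30^8)^2 ≡ 211^2 = 44521 ≡ 201 (mod 277)
30^18 = 30^16 · 30^2 ≡ 201 · 69 ≡ 19 (mod 277).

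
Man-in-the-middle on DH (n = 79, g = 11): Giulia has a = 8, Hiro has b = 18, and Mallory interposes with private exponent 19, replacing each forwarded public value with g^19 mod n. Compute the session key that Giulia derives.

Giulia receives Mallory's public value M = 11^19 mod 79 instead of the honest one.
11^1 ≡ 11 (mod 79)
11^2 = (11^1)^2 ≡ 11^2 = 121 ≡ 42 (mod 79)
11^4 = (11^2)^2 ≡ 42^2 = 1764 ≡ 26 (mod 79)
11^8 = (11^4)^2 ≡ 26^2 = 676 ≡ 44 (mod 79)
11^16 = (11^8)^2 ≡ 44^2 = 1936 ≡ 40 (mod 79)
11^19 = 11^16 · 11^2 · 11^1 ≡ 40 · 42 · 11 ≡ 73 (mod 79).
So M = 73. Giulia computes K = M^8 mod 79.
73^1 ≡ 73 (mod 79)
73^2 = (73^1)^2 ≡ 73^2 = 5329 ≡ 36 (mod 79)
73^4 = (73^2)^2 ≡ 36^2 = 1296 ≡ 32 (mod 79)
73^8 = (73^4)^2 ≡ 32^2 = 1024 ≡ 76 (mod 79)

76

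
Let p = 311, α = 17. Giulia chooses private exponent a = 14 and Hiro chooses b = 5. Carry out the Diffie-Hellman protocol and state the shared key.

140

Hiro sends B = α^b mod p = 17^5 mod 311.
17^1 ≡ 17 (mod 311)
17^2 = (17^1)^2 ≡ 17^2 = 289 ≡ 289 (mod 311)
17^4 = (17^2)^2 ≡ 289^2 = 83521 ≡ 173 (mod 311)
17^5 = 17^4 · 17^1 ≡ 173 · 17 ≡ 142 (mod 311).
So B = 142. Giulia then computes K = B^a mod p = 142^14 mod 311.
142^1 ≡ 142 (mod 311)
142^2 = (142^1)^2 ≡ 142^2 = 20164 ≡ 260 (mod 311)
142^4 = (142^2)^2 ≡ 260^2 = 67600 ≡ 113 (mod 311)
142^8 = (142^4)^2 ≡ 113^2 = 12769 ≡ 18 (mod 311)
142^14 = 142^8 · 142^4 · 142^2 ≡ 18 · 113 · 260 ≡ 140 (mod 311).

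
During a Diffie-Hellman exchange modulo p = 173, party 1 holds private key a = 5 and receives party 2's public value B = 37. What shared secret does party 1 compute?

Shared key K = 37^5 mod 173.
37^1 ≡ 37 (mod 173)
37^2 = (37^1)^2 ≡ 37^2 = 1369 ≡ 158 (mod 173)
37^4 = (37^2)^2 ≡ 158^2 = 24964 ≡ 52 (mod 173)
37^5 = 37^4 · 37^1 ≡ 52 · 37 ≡ 21 (mod 173).

21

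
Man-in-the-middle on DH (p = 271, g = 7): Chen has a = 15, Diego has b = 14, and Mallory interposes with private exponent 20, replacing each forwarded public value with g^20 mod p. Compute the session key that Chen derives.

178

Chen receives Mallory's public value M = 7^20 mod 271 instead of the honest one.
7^1 ≡ 7 (mod 271)
7^2 = (7^1)^2 ≡ 7^2 = 49 ≡ 49 (mod 271)
7^4 = (7^2)^2 ≡ 49^2 = 2401 ≡ 233 (mod 271)
7^8 = (7^4)^2 ≡ 233^2 = 54289 ≡ 89 (mod 271)
7^16 = (7^8)^2 ≡ 89^2 = 7921 ≡ 62 (mod 271)
7^20 = 7^16 · 7^4 ≡ 62 · 233 ≡ 83 (mod 271).
So M = 83. Chen computes K = M^15 mod 271.
83^1 ≡ 83 (mod 271)
83^2 = (83^1)^2 ≡ 83^2 = 6889 ≡ 114 (mod 271)
83^4 = (83^2)^2 ≡ 114^2 = 12996 ≡ 259 (mod 271)
83^8 = (83^4)^2 ≡ 259^2 = 67081 ≡ 144 (mod 271)
83^15 = 83^8 · 83^4 · 83^2 · 83^1 ≡ 144 · 259 · 114 · 83 ≡ 178 (mod 271).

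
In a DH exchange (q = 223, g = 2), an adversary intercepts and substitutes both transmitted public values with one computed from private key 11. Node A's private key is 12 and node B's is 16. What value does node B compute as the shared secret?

98

Node B receives an adversary's public value M = 2^11 mod 223 instead of the honest one.
2^1 ≡ 2 (mod 223)
2^2 = (2^1)^2 ≡ 2^2 = 4 ≡ 4 (mod 223)
2^4 = (2^2)^2 ≡ 4^2 = 16 ≡ 16 (mod 223)
2^8 = (2^4)^2 ≡ 16^2 = 256 ≡ 33 (mod 223)
2^11 = 2^8 · 2^2 · 2^1 ≡ 33 · 4 · 2 ≡ 41 (mod 223).
So M = 41. Node B computes K = M^16 mod 223.
41^1 ≡ 41 (mod 223)
41^2 = (41^1)^2 ≡ 41^2 = 1681 ≡ 120 (mod 223)
41^4 = (41^2)^2 ≡ 120^2 = 14400 ≡ 128 (mod 223)
41^8 = (41^4)^2 ≡ 128^2 = 16384 ≡ 105 (mod 223)
41^16 = (41^8)^2 ≡ 105^2 = 11025 ≡ 98 (mod 223)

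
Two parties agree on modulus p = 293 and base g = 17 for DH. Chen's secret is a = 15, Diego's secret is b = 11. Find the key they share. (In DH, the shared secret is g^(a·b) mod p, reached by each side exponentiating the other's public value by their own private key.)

82

Chen sends A = g^a mod p = 17^15 mod 293.
17^1 ≡ 17 (mod 293)
17^2 = (17^1)^2 ≡ 17^2 = 289 ≡ 289 (mod 293)
17^4 = (17^2)^2 ≡ 289^2 = 83521 ≡ 16 (mod 293)
17^8 = (17^4)^2 ≡ 16^2 = 256 ≡ 256 (mod 293)
17^15 = 17^8 · 17^4 · 17^2 · 17^1 ≡ 256 · 16 · 289 · 17 ≡ 115 (mod 293).
So A = 115. Diego then computes K = A^b mod p = 115^11 mod 293.
115^1 ≡ 115 (mod 293)
115^2 = (115^1)^2 ≡ 115^2 = 13225 ≡ 40 (mod 293)
115^4 = (115^2)^2 ≡ 40^2 = 1600 ≡ 135 (mod 293)
115^8 = (115^4)^2 ≡ 135^2 = 18225 ≡ 59 (mod 293)
115^11 = 115^8 · 115^2 · 115^1 ≡ 59 · 40 · 115 ≡ 82 (mod 293).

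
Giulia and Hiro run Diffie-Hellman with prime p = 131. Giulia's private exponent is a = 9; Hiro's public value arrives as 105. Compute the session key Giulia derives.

Shared key K = 105^9 mod 131.
105^1 ≡ 105 (mod 131)
105^2 = (105^1)^2 ≡ 105^2 = 11025 ≡ 21 (mod 131)
105^4 = (105^2)^2 ≡ 21^2 = 441 ≡ 48 (mod 131)
105^8 = (105^4)^2 ≡ 48^2 = 2304 ≡ 77 (mod 131)
105^9 = 105^8 · 105^1 ≡ 77 · 105 ≡ 94 (mod 131).

94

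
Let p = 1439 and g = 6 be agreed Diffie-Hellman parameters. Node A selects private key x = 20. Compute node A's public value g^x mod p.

Public value = 6^20 mod 1439.
6^1 ≡ 6 (mod 1439)
6^2 = (6^1)^2 ≡ 6^2 = 36 ≡ 36 (mod 1439)
6^4 = (6^2)^2 ≡ 36^2 = 1296 ≡ 1296 (mod 1439)
6^8 = (6^4)^2 ≡ 1296^2 = 1679616 ≡ 303 (mod 1439)
6^16 = (6^8)^2 ≡ 303^2 = 91809 ≡ 1152 (mod 1439)
6^20 = 6^16 · 6^4 ≡ 1152 · 1296 ≡ 749 (mod 1439).

749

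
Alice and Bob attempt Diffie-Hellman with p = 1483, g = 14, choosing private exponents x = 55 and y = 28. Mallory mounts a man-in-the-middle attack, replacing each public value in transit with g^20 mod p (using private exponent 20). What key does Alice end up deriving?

Alice receives Mallory's public value M = 14^20 mod 1483 instead of the honest one.
14^1 ≡ 14 (mod 1483)
14^2 = (14^1)^2 ≡ 14^2 = 196 ≡ 196 (mod 1483)
14^4 = (14^2)^2 ≡ 196^2 = 38416 ≡ 1341 (mod 1483)
14^8 = (14^4)^2 ≡ 1341^2 = 1798281 ≡ 885 (mod 1483)
14^16 = (14^8)^2 ≡ 885^2 = 783225 ≡ 201 (mod 1483)
14^20 = 14^16 · 14^4 ≡ 201 · 1341 ≡ 1118 (mod 1483).
So M = 1118. Alice computes K = M^55 mod 1483.
1118^1 ≡ 1118 (mod 1483)
1118^2 = (1118^1)^2 ≡ 1118^2 = 1249924 ≡ 1238 (mod 1483)
1118^4 = (1118^2)^2 ≡ 1238^2 = 1532644 ≡ 705 (mod 1483)
1118^8 = (1118^4)^2 ≡ 705^2 = 497025 ≡ 220 (mod 1483)
1118^16 = (1118^8)^2 ≡ 220^2 = 48400 ≡ 944 (mod 1483)
1118^32 = (1118^16)^2 ≡ 944^2 = 891136 ≡ 1336 (mod 1483)
1118^55 = 1118^32 · 1118^16 · 1118^4 · 1118^2 · 1118^1 ≡ 1336 · 944 · 705 · 1238 · 1118 ≡ 207 (mod 1483).

207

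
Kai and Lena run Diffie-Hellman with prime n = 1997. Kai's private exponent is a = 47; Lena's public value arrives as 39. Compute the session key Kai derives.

Shared key K = 39^47 mod 1997.
39^1 ≡ 39 (mod 1997)
39^2 = (39^1)^2 ≡ 39^2 = 1521 ≡ 1521 (mod 1997)
39^4 = (39^2)^2 ≡ 1521^2 = 2313441 ≡ 915 (mod 1997)
39^8 = (39^4)^2 ≡ 915^2 = 837225 ≡ 482 (mod 1997)
39^16 = (39^8)^2 ≡ 482^2 = 232324 ≡ 672 (mod 1997)
39^32 = (39^16)^2 ≡ 672^2 = 451584 ≡ 262 (mod 1997)
39^47 = 39^32 · 39^8 · 39^4 · 39^2 · 39^1 ≡ 262 · 482 · 915 · 1521 · 39 ≡ 1903 (mod 1997).

1903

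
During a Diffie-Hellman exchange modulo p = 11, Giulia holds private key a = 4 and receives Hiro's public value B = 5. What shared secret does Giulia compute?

9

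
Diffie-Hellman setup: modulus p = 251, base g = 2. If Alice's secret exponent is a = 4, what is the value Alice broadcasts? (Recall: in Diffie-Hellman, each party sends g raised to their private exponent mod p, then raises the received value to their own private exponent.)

Public value = 2^4 mod 251.
2^1 ≡ 2 (mod 251)
2^2 = (2^1)^2 ≡ 2^2 = 4 ≡ 4 (mod 251)
2^4 = (2^2)^2 ≡ 4^2 = 16 ≡ 16 (mod 251)

16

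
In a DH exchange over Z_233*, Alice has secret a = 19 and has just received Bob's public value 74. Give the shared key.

Shared key K = 74^19 mod 233.
74^1 ≡ 74 (mod 233)
74^2 = (74^1)^2 ≡ 74^2 = 5476 ≡ 117 (mod 233)
74^4 = (74^2)^2 ≡ 117^2 = 13689 ≡ 175 (mod 233)
74^8 = (74^4)^2 ≡ 175^2 = 30625 ≡ 102 (mod 233)
74^16 = (74^8)^2 ≡ 102^2 = 10404 ≡ 152 (mod 233)
74^19 = 74^16 · 74^2 · 74^1 ≡ 152 · 117 · 74 ≡ 32 (mod 233).

32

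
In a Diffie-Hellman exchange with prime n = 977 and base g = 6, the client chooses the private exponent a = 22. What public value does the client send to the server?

567

Public value = 6^{22} \pmod{977}.
6^1 ≡ 6 (mod 977)
6^2 = (6^1)^2 ≡ 6^2 = 36 ≡ 36 (mod 977)
6^4 = (6^2)^2 ≡ 36^2 = 1296 ≡ 319 (mod 977)
6^8 = (6^4)^2 ≡ 319^2 = 101761 ≡ 153 (mod 977)
6^16 = (6^8)^2 ≡ 153^2 = 23409 ≡ 938 (mod 977)
6^22 = 6^16 · 6^4 · 6^2 ≡ 938 · 319 · 36 ≡ 567 (mod 977).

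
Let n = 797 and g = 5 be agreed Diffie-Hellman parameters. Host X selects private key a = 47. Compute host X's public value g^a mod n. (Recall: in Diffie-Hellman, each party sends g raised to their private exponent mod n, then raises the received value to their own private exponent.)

270

Public value = 5^47 mod 797.
5^1 ≡ 5 (mod 797)
5^2 = (5^1)^2 ≡ 5^2 = 25 ≡ 25 (mod 797)
5^4 = (5^2)^2 ≡ 25^2 = 625 ≡ 625 (mod 797)
5^8 = (5^4)^2 ≡ 625^2 = 390625 ≡ 95 (mod 797)
5^16 = (5^8)^2 ≡ 95^2 = 9025 ≡ 258 (mod 797)
5^32 = (5^16)^2 ≡ 258^2 = 66564 ≡ 413 (mod 797)
5^47 = 5^32 · 5^8 · 5^4 · 5^2 · 5^1 ≡ 413 · 95 · 625 · 25 · 5 ≡ 270 (mod 797).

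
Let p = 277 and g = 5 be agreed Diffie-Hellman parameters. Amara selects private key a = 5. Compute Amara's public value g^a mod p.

78

Public value = 5^5 mod 277.
5^1 ≡ 5 (mod 277)
5^2 = (5^1)^2 ≡ 5^2 = 25 ≡ 25 (mod 277)
5^4 = (5^2)^2 ≡ 25^2 = 625 ≡ 71 (mod 277)
5^5 = 5^4 · 5^1 ≡ 71 · 5 ≡ 78 (mod 277).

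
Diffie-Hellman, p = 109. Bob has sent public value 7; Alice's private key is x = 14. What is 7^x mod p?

Shared key K = 7^14 mod 109.
7^1 ≡ 7 (mod 109)
7^2 = (7^1)^2 ≡ 7^2 = 49 ≡ 49 (mod 109)
7^4 = (7^2)^2 ≡ 49^2 = 2401 ≡ 3 (mod 109)
7^8 = (7^4)^2 ≡ 3^2 = 9 ≡ 9 (mod 109)
7^14 = 7^8 · 7^4 · 7^2 ≡ 9 · 3 · 49 ≡ 15 (mod 109).

15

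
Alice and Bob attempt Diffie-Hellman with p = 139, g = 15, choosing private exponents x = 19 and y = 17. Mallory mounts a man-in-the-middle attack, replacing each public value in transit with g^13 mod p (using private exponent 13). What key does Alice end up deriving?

12

Alice receives Mallory's public value M = 15^13 mod 139 instead of the honest one.
15^1 ≡ 15 (mod 139)
15^2 = (15^1)^2 ≡ 15^2 = 225 ≡ 86 (mod 139)
15^4 = (15^2)^2 ≡ 86^2 = 7396 ≡ 29 (mod 139)
15^8 = (15^4)^2 ≡ 29^2 = 841 ≡ 7 (mod 139)
15^13 = 15^8 · 15^4 · 15^1 ≡ 7 · 29 · 15 ≡ 126 (mod 139).
So M = 126. Alice computes K = M^19 mod 139.
126^1 ≡ 126 (mod 139)
126^2 = (126^1)^2 ≡ 126^2 = 15876 ≡ 30 (mod 139)
126^4 = (126^2)^2 ≡ 30^2 = 900 ≡ 66 (mod 139)
126^8 = (126^4)^2 ≡ 66^2 = 4356 ≡ 47 (mod 139)
126^16 = (126^8)^2 ≡ 47^2 = 2209 ≡ 124 (mod 139)
126^19 = 126^16 · 126^2 · 126^1 ≡ 124 · 30 · 126 ≡ 12 (mod 139).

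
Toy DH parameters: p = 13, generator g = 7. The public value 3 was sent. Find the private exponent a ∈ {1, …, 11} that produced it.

Try successive powers of 7 modulo 13:
7^1 ≡ 7
7^2 ≡ 10
7^3 ≡ 5
7^4 ≡ 9
7^5 ≡ 11
7^6 ≡ 12
7^7 ≡ 6
7^8 ≡ 3
Found: a = 8.

8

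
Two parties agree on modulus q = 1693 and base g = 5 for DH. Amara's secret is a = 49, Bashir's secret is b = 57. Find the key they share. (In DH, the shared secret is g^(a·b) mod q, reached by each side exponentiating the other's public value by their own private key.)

57

Bashir sends B = g^b mod q = 5^57 mod 1693.
5^1 ≡ 5 (mod 1693)
5^2 = (5^1)^2 ≡ 5^2 = 25 ≡ 25 (mod 1693)
5^4 = (5^2)^2 ≡ 25^2 = 625 ≡ 625 (mod 1693)
5^8 = (5^4)^2 ≡ 625^2 = 390625 ≡ 1235 (mod 1693)
5^16 = (5^8)^2 ≡ 1235^2 = 1525225 ≡ 1525 (mod 1693)
5^32 = (5^16)^2 ≡ 1525^2 = 2325625 ≡ 1136 (mod 1693)
5^57 = 5^32 · 5^16 · 5^8 · 5^1 ≡ 1136 · 1525 · 1235 · 5 ≡ 742 (mod 1693).
So B = 742. Amara then computes K = B^a mod q = 742^49 mod 1693.
742^1 ≡ 742 (mod 1693)
742^2 = (742^1)^2 ≡ 742^2 = 550564 ≡ 339 (mod 1693)
742^4 = (742^2)^2 ≡ 339^2 = 114921 ≡ 1490 (mod 1693)
742^8 = (742^4)^2 ≡ 1490^2 = 2220100 ≡ 577 (mod 1693)
742^16 = (742^8)^2 ≡ 577^2 = 332929 ≡ 1101 (mod 1693)
742^32 = (742^16)^2 ≡ 1101^2 = 1212201 ≡ 13 (mod 1693)
742^49 = 742^32 · 742^16 · 742^1 ≡ 13 · 1101 · 742 ≡ 57 (mod 1693).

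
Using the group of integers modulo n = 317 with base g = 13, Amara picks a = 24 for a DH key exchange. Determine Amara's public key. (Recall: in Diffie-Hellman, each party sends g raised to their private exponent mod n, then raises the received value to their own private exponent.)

49

Public value = 13^24 (mod 317).
13^1 ≡ 13 (mod 317)
13^2 = (13^1)^2 ≡ 13^2 = 169 ≡ 169 (mod 317)
13^4 = (13^2)^2 ≡ 169^2 = 28561 ≡ 31 (mod 317)
13^8 = (13^4)^2 ≡ 31^2 = 961 ≡ 10 (mod 317)
13^16 = (13^8)^2 ≡ 10^2 = 100 ≡ 100 (mod 317)
13^24 = 13^16 · 13^8 ≡ 100 · 10 ≡ 49 (mod 317).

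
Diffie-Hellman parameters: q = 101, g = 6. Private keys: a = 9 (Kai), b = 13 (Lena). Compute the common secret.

Lena sends B = g^b mod q = 6^13 mod 101.
6^1 ≡ 6 (mod 101)
6^2 = (6^1)^2 ≡ 6^2 = 36 ≡ 36 (mod 101)
6^4 = (6^2)^2 ≡ 36^2 = 1296 ≡ 84 (mod 101)
6^8 = (6^4)^2 ≡ 84^2 = 7056 ≡ 87 (mod 101)
6^13 = 6^8 · 6^4 · 6^1 ≡ 87 · 84 · 6 ≡ 14 (mod 101).
So B = 14. Kai then computes K = B^a mod q = 14^9 mod 101.
14^1 ≡ 14 (mod 101)
14^2 = (14^1)^2 ≡ 14^2 = 196 ≡ 95 (mod 101)
14^4 = (14^2)^2 ≡ 95^2 = 9025 ≡ 36 (mod 101)
14^8 = (14^4)^2 ≡ 36^2 = 1296 ≡ 84 (mod 101)
14^9 = 14^8 · 14^1 ≡ 84 · 14 ≡ 65 (mod 101).

65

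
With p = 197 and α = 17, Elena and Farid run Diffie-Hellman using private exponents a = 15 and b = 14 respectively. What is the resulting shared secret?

161

Farid sends B = α^b mod p = 17^14 mod 197.
17^1 ≡ 17 (mod 197)
17^2 = (17^1)^2 ≡ 17^2 = 289 ≡ 92 (mod 197)
17^4 = (17^2)^2 ≡ 92^2 = 8464 ≡ 190 (mod 197)
17^8 = (17^4)^2 ≡ 190^2 = 36100 ≡ 49 (mod 197)
17^14 = 17^8 · 17^4 · 17^2 ≡ 49 · 190 · 92 ≡ 161 (mod 197).
So B = 161. Elena then computes K = B^a mod p = 161^15 mod 197.
161^1 ≡ 161 (mod 197)
161^2 = (161^1)^2 ≡ 161^2 = 25921 ≡ 114 (mod 197)
161^4 = (161^2)^2 ≡ 114^2 = 12996 ≡ 191 (mod 197)
161^8 = (161^4)^2 ≡ 191^2 = 36481 ≡ 36 (mod 197)
161^15 = 161^8 · 161^4 · 161^2 · 161^1 ≡ 36 · 191 · 114 · 161 ≡ 161 (mod 197).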